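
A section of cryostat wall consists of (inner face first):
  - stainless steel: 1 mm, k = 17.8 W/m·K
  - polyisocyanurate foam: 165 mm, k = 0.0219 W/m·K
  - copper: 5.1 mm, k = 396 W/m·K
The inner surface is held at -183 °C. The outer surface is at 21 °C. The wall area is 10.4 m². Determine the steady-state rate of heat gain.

Q ≈ 282 W

Using the resistance-network approach (series):
R_stainless steel = L/(kA) = 0.001/(17.8×10.4) = 5.402×10^-6 K/W
R_polyisocyanurate foam = L/(kA) = 0.165/(0.0219×10.4) = 0.7244 K/W
R_copper = L/(kA) = 0.0051/(396×10.4) = 1.238×10^-6 K/W
R_total = 0.7245 K/W
Q = ΔT / R_total = 204 / 0.7245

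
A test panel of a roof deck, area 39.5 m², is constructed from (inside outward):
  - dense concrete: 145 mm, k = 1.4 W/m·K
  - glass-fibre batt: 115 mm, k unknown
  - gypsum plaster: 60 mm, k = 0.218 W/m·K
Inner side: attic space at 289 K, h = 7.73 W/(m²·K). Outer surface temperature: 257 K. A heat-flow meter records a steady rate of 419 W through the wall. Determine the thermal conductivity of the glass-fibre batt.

Series thermal resistances:
R_inner film = 1/(h_i·A) = 1/(7.73×39.5) = 0.003275 K/W
R_dense concrete = L/(kA) = 0.145/(1.4×39.5) = 0.002622 K/W
R_gypsum plaster = L/(kA) = 0.06/(0.218×39.5) = 0.006968 K/W
Sum of known resistances R_other = 0.01286 K/W
Total R = ΔT/Q = 32/419 = 0.07637 K/W
R_glass-fibre batt = R_total − R_other = 0.06351 K/W
k = L/(R·A) = 0.115/(0.06351×39.5)

k ≈ 0.0458 W/(m·K)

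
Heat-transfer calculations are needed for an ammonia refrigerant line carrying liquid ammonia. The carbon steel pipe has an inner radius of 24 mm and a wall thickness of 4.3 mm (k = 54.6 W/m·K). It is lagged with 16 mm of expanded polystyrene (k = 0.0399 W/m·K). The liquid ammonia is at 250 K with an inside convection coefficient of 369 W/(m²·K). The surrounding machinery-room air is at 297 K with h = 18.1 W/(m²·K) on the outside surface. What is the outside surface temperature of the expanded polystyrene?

Cylindrical conduction, so R = ln(r₂/r₁)/(2πkL) per layer, in series:
R_inner film = 1/(h_i·2πr₁L) = 1/(369×2π×0.024×1) = 0.01797 K/W
R_carbon steel pipe wall = ln(28.3/24)/(2π×54.6×1) = 4.804×10^-4 K/W
R_expanded polystyrene = ln(44.3/28.3)/(2π×0.0399×1) = 1.787 K/W
R_outer film = 1/(h_o·2πr_oL) = 1/(18.1×2π×0.0443×1) = 0.1985 K/W
R_total = 2.004 K/W
Q = ΔT/R_total = 47/2.004
Q = 23.4 W/m
T_interface = T_inner + Q·ΣR(inner→interface) = 250 + 23.4×1.806

T ≈ 292 K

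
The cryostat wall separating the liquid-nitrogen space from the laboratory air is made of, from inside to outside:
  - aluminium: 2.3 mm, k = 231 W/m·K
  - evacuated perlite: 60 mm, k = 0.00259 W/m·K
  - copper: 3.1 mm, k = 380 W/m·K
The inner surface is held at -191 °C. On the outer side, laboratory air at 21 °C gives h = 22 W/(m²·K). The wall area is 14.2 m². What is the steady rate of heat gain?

Thermal resistances in series:
R_aluminium = L/(kA) = 0.0023/(231×14.2) = 7.012×10^-7 K/W
R_evacuated perlite = L/(kA) = 0.06/(0.00259×14.2) = 1.631 K/W
R_copper = L/(kA) = 0.0031/(380×14.2) = 5.745×10^-7 K/W
R_outer film = 1/(h_o·A) = 1/(22×14.2) = 0.003201 K/W
R_total = 1.635 K/W
Q = ΔT / R_total = 212 / 1.635

Q ≈ 130 W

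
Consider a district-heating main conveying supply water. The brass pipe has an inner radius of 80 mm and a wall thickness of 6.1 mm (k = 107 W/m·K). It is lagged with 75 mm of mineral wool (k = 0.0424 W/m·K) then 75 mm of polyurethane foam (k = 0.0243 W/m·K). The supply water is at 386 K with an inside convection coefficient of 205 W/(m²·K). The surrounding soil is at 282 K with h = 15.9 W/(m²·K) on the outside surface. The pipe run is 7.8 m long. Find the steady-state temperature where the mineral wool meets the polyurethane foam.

Cylindrical conduction, so R = ln(r₂/r₁)/(2πkL) per layer, in series:
R_inner film = 1/(h_i·2πr₁L) = 1/(205×2π×0.08×7.8) = 0.001244 K/W
R_brass pipe wall = ln(86.1/80)/(2π×107×7.8) = 1.401×10^-5 K/W
R_mineral wool = ln(161.1/86.1)/(2π×0.0424×7.8) = 0.3015 K/W
R_polyurethane foam = ln(236.1/161.1)/(2π×0.0243×7.8) = 0.321 K/W
R_outer film = 1/(h_o·2πr_oL) = 1/(15.9×2π×0.2361×7.8) = 0.005435 K/W
R_total = 0.6292 K/W
Q = ΔT/R_total = 104/0.6292
Q = 165 W
T_interface = T_inner − Q·ΣR(inner→interface) = 386 − 165×0.3028

T ≈ 336 K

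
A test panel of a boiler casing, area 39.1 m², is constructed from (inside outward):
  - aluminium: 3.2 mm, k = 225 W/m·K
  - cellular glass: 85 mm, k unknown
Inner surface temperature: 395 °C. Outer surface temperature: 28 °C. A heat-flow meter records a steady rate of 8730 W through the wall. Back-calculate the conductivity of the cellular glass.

Treating each layer as a thermal resistance in series:
R_aluminium = L/(kA) = 0.0032/(225×39.1) = 3.637×10^-7 K/W
Sum of known resistances R_other = 3.637×10^-7 K/W
Total R = ΔT/Q = 367/8730 = 0.04204 K/W
R_cellular glass = R_total − R_other = 0.04204 K/W
k = L/(R·A) = 0.085/(0.04204×39.1)

k ≈ 0.0517 W/(m·K)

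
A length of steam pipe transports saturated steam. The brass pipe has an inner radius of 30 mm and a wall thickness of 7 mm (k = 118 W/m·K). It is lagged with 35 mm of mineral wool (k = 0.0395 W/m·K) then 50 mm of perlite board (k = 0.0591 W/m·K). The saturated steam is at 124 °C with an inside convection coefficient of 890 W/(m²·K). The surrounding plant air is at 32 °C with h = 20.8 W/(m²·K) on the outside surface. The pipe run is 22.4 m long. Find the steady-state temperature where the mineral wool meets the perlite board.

T ≈ 64.7 °C

Per-layer cylindrical resistances, series-summed:
R_inner film = 1/(h_i·2πr₁L) = 1/(890×2π×0.03×22.4) = 2.661×10^-4 K/W
R_brass pipe wall = ln(37/30)/(2π×118×22.4) = 1.263×10^-5 K/W
R_mineral wool = ln(72/37)/(2π×0.0395×22.4) = 0.1198 K/W
R_perlite board = ln(122/72)/(2π×0.0591×22.4) = 0.0634 K/W
R_outer film = 1/(h_o·2πr_oL) = 1/(20.8×2π×0.122×22.4) = 0.0028 K/W
R_total = 0.1862 K/W
Q = ΔT/R_total = 92/0.1862
Q = 494 W
T_interface = T_inner − Q·ΣR(inner→interface) = 124 − 494×0.12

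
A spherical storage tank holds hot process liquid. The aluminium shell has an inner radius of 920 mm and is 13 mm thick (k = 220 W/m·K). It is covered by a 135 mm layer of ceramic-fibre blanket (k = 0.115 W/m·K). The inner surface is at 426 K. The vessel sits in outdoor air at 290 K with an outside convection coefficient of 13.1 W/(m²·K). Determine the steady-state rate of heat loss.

Q ≈ 1370 W

For a spherical shell R = (1/r₁ − 1/r₂)/(4πk); film R = 1/(h·4πr²). In series:
R_aluminium shell = (1/0.92 − 1/0.933)/(4π×220) = 5.478×10^-6 K/W
R_ceramic-fibre blanket = (1/0.933 − 1/1.068)/(4π×0.115) = 0.09375 K/W
R_outer film = 1/(h·4πr_o²) = 1/(13.1×4π×1.068²) = 0.005326 K/W
R_total = 0.09908 K/W
Q = ΔT/R_total = 136/0.09908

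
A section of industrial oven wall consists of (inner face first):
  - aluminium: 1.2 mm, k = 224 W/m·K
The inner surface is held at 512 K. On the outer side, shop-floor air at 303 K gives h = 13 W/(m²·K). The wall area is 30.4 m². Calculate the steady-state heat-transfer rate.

Thermal resistances in series:
R_aluminium = L/(kA) = 0.0012/(224×30.4) = 1.762×10^-7 K/W
R_outer film = 1/(h_o·A) = 1/(13×30.4) = 0.00253 K/W
R_total = 0.002531 K/W
Q = ΔT / R_total = 209 / 0.002531

Q ≈ 82600 W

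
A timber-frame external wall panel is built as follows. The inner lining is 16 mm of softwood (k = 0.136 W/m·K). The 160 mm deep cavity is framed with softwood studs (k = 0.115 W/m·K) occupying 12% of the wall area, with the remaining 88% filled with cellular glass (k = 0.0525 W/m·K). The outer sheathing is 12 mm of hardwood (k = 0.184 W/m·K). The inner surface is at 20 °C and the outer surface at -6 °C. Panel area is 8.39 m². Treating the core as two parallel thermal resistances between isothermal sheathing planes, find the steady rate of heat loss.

Sheathing layers in series; stud and cavity paths in parallel between them.
R_inner = 0.016/(0.136×8.39) = 0.01402 K/W
R_stud  = 0.16/(0.115×0.12×8.39) = 1.382 K/W
R_cav   = 0.16/(0.0525×0.88×8.39) = 0.4128 K/W
1/R_core = 1/R_stud + 1/R_cav → R_core = 0.3178 K/W
R_outer = 0.012/(0.184×8.39) = 0.007773 K/W
R_total = 0.3396 K/W
Q = ΔT/R_total = 26/0.3396

Q ≈ 76.6 W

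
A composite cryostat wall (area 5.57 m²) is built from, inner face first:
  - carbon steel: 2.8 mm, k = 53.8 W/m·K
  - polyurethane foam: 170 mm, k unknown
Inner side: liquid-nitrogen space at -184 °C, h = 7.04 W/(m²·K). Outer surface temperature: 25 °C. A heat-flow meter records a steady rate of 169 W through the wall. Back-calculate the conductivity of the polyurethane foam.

Thermal resistances in series:
R_inner film = 1/(h_i·A) = 1/(7.04×5.57) = 0.0255 K/W
R_carbon steel = L/(kA) = 0.0028/(53.8×5.57) = 9.344×10^-6 K/W
Sum of known resistances R_other = 0.02551 K/W
Total R = ΔT/Q = 209/169 = 1.237 K/W
R_polyurethane foam = R_total − R_other = 1.211 K/W
k = L/(R·A) = 0.17/(1.211×5.57)

k ≈ 0.0252 W/(m·K)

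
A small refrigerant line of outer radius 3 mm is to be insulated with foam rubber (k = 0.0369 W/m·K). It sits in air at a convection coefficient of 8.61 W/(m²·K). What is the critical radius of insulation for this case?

For a cylinder r_cr = k/h = 0.0369/8.61
r_cr = 4.29 mm; since the bare radius (3 mm) is below r_cr, adding a thin layer of insulation will *increase* heat loss.

r_cr ≈ 4.29 mm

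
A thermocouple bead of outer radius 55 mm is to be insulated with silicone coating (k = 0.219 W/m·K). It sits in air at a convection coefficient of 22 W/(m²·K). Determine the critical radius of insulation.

For a sphere r_cr = 2k/h = 2×0.219/22
r_cr = 19.9 mm; since the bare radius (55 mm) is above r_cr, any added insulation will reduce heat loss.

r_cr ≈ 19.9 mm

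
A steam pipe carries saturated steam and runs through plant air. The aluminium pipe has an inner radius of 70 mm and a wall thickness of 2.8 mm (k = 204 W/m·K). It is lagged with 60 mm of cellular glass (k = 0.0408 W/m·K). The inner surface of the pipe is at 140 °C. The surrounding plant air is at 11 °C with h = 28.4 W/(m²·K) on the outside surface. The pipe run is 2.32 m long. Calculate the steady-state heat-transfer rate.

For a radial system each layer contributes R = ln(r_out/r_in)/(2πkL); films add R = 1/(hA).
R_aluminium pipe wall = ln(72.8/70)/(2π×204×2.32) = 1.319×10^-5 K/W
R_cellular glass = ln(132.8/72.8)/(2π×0.0408×2.32) = 1.011 K/W
R_outer film = 1/(h_o·2πr_oL) = 1/(28.4×2π×0.1328×2.32) = 0.01819 K/W
R_total = 1.029 K/W
Q = ΔT/R_total = 129/1.029

Q ≈ 125 W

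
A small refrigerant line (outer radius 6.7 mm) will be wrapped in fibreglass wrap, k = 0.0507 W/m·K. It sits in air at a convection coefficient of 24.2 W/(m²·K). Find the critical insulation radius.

r_cr ≈ 2.1 mm

For a cylinder r_cr = k/h = 0.0507/24.2
r_cr = 2.1 mm; since the bare radius (6.7 mm) is above r_cr, any added insulation will reduce heat loss.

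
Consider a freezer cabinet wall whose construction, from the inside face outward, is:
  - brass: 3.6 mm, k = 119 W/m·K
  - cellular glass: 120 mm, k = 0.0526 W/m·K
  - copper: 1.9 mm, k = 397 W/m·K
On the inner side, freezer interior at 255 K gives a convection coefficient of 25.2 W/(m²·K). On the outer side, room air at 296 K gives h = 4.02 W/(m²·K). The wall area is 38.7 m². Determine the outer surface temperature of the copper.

T ≈ 292 K

Thermal resistances in series:
R_inner film = 1/(h_i·A) = 1/(25.2×38.7) = 0.001025 K/W
R_brass = L/(kA) = 0.0036/(119×38.7) = 7.817×10^-7 K/W
R_cellular glass = L/(kA) = 0.12/(0.0526×38.7) = 0.05895 K/W
R_copper = L/(kA) = 0.0019/(397×38.7) = 1.237×10^-7 K/W
R_outer film = 1/(h_o·A) = 1/(4.02×38.7) = 0.006428 K/W
R_total = 0.0664 K/W;  Q = ΔT/R_total = 41/0.0664 = 617.4 W
T_interface = T_inner + Q·ΣR(inner→interface) = 255 + 617×0.05998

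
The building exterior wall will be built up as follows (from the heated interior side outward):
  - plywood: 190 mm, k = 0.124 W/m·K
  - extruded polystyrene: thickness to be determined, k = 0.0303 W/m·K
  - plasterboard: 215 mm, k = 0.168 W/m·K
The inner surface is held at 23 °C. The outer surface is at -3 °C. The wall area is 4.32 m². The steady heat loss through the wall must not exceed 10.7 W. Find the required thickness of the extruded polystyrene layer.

Series thermal resistances:
R_plywood = L/(kA) = 0.19/(0.124×4.32) = 0.3547 K/W
R_plasterboard = L/(kA) = 0.215/(0.168×4.32) = 0.2962 K/W
Sum of the known resistances R_other = 0.6509 K/W
Required total resistance R_tot = ΔT/Q_allow = 26/10.7 = 2.43 K/W
R_extruded polystyrene = R_tot − R_other = 1.779 K/W
L = R·k·A = 1.779×0.0303×4.32

L ≈ 233 mm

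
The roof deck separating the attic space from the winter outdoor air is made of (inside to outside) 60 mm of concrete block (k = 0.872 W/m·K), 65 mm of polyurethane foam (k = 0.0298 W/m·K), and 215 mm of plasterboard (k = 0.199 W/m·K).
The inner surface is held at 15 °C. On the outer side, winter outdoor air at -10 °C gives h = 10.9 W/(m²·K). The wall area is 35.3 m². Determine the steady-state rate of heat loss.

Q ≈ 258 W

Series thermal resistances:
R_concrete block = L/(kA) = 0.06/(0.872×35.3) = 0.001949 K/W
R_polyurethane foam = L/(kA) = 0.065/(0.0298×35.3) = 0.06179 K/W
R_plasterboard = L/(kA) = 0.215/(0.199×35.3) = 0.03061 K/W
R_outer film = 1/(h_o·A) = 1/(10.9×35.3) = 0.002599 K/W
R_total = 0.09695 K/W
Q = ΔT / R_total = 25 / 0.09695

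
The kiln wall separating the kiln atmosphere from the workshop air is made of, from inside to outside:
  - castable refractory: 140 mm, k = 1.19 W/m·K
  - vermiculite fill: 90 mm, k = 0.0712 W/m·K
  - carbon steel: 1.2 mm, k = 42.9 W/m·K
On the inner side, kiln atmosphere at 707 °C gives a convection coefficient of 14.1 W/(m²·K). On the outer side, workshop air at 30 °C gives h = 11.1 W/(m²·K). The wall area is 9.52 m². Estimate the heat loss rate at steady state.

Series thermal resistances:
R_inner film = 1/(h_i·A) = 1/(14.1×9.52) = 0.00745 K/W
R_castable refractory = L/(kA) = 0.14/(1.19×9.52) = 0.01236 K/W
R_vermiculite fill = L/(kA) = 0.09/(0.0712×9.52) = 0.1328 K/W
R_carbon steel = L/(kA) = 0.0012/(42.9×9.52) = 2.938×10^-6 K/W
R_outer film = 1/(h_o·A) = 1/(11.1×9.52) = 0.009463 K/W
R_total = 0.1621 K/W
Q = ΔT / R_total = 677 / 0.1621

Q ≈ 4180 W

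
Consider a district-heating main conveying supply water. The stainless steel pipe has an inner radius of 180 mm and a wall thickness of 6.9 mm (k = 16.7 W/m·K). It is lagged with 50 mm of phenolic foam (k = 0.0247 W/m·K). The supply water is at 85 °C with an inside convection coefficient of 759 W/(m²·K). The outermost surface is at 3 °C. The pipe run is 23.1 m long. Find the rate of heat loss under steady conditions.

Q ≈ 1240 W

For a radial system each layer contributes R = ln(r_out/r_in)/(2πkL); films add R = 1/(hA).
R_inner film = 1/(h_i·2πr₁L) = 1/(759×2π×0.18×23.1) = 5.043×10^-5 K/W
R_stainless steel pipe wall = ln(186.9/180)/(2π×16.7×23.1) = 1.552×10^-5 K/W
R_phenolic foam = ln(236.9/186.9)/(2π×0.0247×23.1) = 0.06613 K/W
R_total = 0.06619 K/W
Q = ΔT/R_total = 82/0.06619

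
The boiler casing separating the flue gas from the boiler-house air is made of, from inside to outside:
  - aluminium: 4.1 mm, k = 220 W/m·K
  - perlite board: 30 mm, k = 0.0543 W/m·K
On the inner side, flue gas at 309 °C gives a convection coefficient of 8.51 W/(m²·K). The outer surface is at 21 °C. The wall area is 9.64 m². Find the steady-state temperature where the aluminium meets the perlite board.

Thermal resistances in series:
R_inner film = 1/(h_i·A) = 1/(8.51×9.64) = 0.01219 K/W
R_aluminium = L/(kA) = 0.0041/(220×9.64) = 1.933×10^-6 K/W
R_perlite board = L/(kA) = 0.03/(0.0543×9.64) = 0.05731 K/W
R_total = 0.0695 K/W;  Q = ΔT/R_total = 288/0.0695 = 4144 W
T_interface = T_inner − Q·ΣR(inner→interface) = 309 − 4140×0.01219

T ≈ 258 °C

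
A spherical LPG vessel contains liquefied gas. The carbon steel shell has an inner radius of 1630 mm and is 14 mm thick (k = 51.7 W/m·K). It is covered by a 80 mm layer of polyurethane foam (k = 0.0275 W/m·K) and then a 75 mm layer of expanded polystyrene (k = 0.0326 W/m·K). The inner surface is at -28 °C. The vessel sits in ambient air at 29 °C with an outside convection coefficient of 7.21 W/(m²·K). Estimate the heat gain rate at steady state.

Spherical conduction: R = (1/r_in − 1/r_out)/(4πk) per layer; series-sum.
R_carbon steel shell = (1/1.63 − 1/1.644)/(4π×51.7) = 8.042×10^-6 K/W
R_polyurethane foam = (1/1.644 − 1/1.724)/(4π×0.0275) = 0.08168 K/W
R_expanded polystyrene = (1/1.724 − 1/1.799)/(4π×0.0326) = 0.05903 K/W
R_outer film = 1/(h·4πr_o²) = 1/(7.21×4π×1.799²) = 0.00341 K/W
R_total = 0.1441 K/W
Q = ΔT/R_total = 57/0.1441

Q ≈ 395 W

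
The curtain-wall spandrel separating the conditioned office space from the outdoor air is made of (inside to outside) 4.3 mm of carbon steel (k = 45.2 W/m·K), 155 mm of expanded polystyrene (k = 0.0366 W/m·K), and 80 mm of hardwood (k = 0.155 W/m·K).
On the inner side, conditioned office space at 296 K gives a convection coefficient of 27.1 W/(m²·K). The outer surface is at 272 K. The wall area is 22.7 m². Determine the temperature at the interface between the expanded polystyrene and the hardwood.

T ≈ 275 K

Series thermal resistances:
R_inner film = 1/(h_i·A) = 1/(27.1×22.7) = 0.001626 K/W
R_carbon steel = L/(kA) = 0.0043/(45.2×22.7) = 4.191×10^-6 K/W
R_expanded polystyrene = L/(kA) = 0.155/(0.0366×22.7) = 0.1866 K/W
R_hardwood = L/(kA) = 0.08/(0.155×22.7) = 0.02274 K/W
R_total = 0.2109 K/W;  Q = ΔT/R_total = 24/0.2109 = 113.8 W
T_interface = T_inner − Q·ΣR(inner→interface) = 296 − 114×0.1882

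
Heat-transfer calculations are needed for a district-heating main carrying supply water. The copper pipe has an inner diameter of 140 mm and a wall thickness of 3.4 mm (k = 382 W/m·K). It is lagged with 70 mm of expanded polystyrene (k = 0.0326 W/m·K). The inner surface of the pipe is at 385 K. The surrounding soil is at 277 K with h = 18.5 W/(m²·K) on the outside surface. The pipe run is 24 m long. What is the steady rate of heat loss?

Treating each annulus and film as a series resistance:
R_copper pipe wall = ln(73.4/70)/(2π×382×24) = 8.234×10^-7 K/W
R_expanded polystyrene = ln(143.4/73.4)/(2π×0.0326×24) = 0.1362 K/W
R_outer film = 1/(h_o·2πr_oL) = 1/(18.5×2π×0.1434×24) = 0.0025 K/W
R_total = 0.1387 K/W
Q = ΔT/R_total = 108/0.1387

Q ≈ 778 W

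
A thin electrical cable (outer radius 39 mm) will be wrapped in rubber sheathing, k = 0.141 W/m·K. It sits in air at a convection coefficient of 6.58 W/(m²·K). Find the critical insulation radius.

r_cr ≈ 21.4 mm

For a cylinder r_cr = k/h = 0.141/6.58
r_cr = 21.4 mm; since the bare radius (39 mm) is above r_cr, any added insulation will reduce heat loss.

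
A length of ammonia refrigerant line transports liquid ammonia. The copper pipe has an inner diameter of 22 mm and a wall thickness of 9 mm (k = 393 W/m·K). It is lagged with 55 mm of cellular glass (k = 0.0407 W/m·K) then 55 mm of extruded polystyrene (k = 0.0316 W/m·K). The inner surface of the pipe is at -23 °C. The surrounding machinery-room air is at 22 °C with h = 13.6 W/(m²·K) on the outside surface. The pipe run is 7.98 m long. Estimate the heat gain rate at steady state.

Q ≈ 44.7 W

Cylindrical conduction, so R = ln(r₂/r₁)/(2πkL) per layer, in series:
R_copper pipe wall = ln(20/11)/(2π×393×7.98) = 3.034×10^-5 K/W
R_cellular glass = ln(75/20)/(2π×0.0407×7.98) = 0.6477 K/W
R_extruded polystyrene = ln(130/75)/(2π×0.0316×7.98) = 0.3472 K/W
R_outer film = 1/(h_o·2πr_oL) = 1/(13.6×2π×0.13×7.98) = 0.01128 K/W
R_total = 1.006 K/W
Q = ΔT/R_total = 45/1.006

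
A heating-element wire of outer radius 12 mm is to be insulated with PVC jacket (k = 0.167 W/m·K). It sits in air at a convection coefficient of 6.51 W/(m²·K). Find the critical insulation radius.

r_cr ≈ 25.7 mm

For a cylinder r_cr = k/h = 0.167/6.51
r_cr = 25.7 mm; since the bare radius (12 mm) is below r_cr, adding a thin layer of insulation will *increase* heat loss.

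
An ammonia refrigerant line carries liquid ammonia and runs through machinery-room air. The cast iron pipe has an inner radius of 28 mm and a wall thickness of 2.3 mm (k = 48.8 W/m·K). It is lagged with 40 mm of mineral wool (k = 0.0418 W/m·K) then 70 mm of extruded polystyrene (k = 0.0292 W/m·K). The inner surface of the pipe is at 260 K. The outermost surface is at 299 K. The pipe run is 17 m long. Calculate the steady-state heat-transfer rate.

Q ≈ 95.1 W

For a radial system each layer contributes R = ln(r_out/r_in)/(2πkL); films add R = 1/(hA).
R_cast iron pipe wall = ln(30.3/28)/(2π×48.8×17) = 1.514×10^-5 K/W
R_mineral wool = ln(70.3/30.3)/(2π×0.0418×17) = 0.1885 K/W
R_extruded polystyrene = ln(140.3/70.3)/(2π×0.0292×17) = 0.2216 K/W
R_total = 0.4101 K/W
Q = ΔT/R_total = 39/0.4101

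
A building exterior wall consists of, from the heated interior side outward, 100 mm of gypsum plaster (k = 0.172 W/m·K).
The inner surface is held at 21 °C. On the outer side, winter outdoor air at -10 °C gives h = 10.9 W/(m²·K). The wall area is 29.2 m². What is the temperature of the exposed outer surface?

T ≈ -5.77 °C

Series thermal resistances:
R_gypsum plaster = L/(kA) = 0.1/(0.172×29.2) = 0.01991 K/W
R_outer film = 1/(h_o·A) = 1/(10.9×29.2) = 0.003142 K/W
R_total = 0.02305 K/W;  Q = ΔT/R_total = 31/0.02305 = 1345 W
T_interface = T_inner − Q·ΣR(inner→interface) = 21 − 1340×0.01991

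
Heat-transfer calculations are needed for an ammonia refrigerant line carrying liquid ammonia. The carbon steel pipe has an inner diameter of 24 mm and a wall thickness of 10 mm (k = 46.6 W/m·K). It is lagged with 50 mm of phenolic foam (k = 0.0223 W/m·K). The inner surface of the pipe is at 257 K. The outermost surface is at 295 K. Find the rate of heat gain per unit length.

q′ ≈ 4.49 W/m

Cylindrical conduction, so R = ln(r₂/r₁)/(2πkL) per layer, in series:
R_carbon steel pipe wall = ln(22/12)/(2π×46.6×1) = 0.00207 K/W
R_phenolic foam = ln(72/22)/(2π×0.0223×1) = 8.462 K/W
R_total = 8.464 K/W
Q = ΔT/R_total = 38/8.464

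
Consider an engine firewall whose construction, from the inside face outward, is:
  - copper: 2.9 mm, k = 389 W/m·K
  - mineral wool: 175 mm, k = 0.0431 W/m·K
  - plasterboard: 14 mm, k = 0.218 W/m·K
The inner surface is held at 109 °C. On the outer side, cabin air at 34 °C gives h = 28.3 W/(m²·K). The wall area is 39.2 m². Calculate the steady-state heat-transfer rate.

Series thermal resistances:
R_copper = L/(kA) = 0.0029/(389×39.2) = 1.902×10^-7 K/W
R_mineral wool = L/(kA) = 0.175/(0.0431×39.2) = 0.1036 K/W
R_plasterboard = L/(kA) = 0.014/(0.218×39.2) = 0.001638 K/W
R_outer film = 1/(h_o·A) = 1/(28.3×39.2) = 9.014×10^-4 K/W
R_total = 0.1061 K/W
Q = ΔT / R_total = 75 / 0.1061

Q ≈ 707 W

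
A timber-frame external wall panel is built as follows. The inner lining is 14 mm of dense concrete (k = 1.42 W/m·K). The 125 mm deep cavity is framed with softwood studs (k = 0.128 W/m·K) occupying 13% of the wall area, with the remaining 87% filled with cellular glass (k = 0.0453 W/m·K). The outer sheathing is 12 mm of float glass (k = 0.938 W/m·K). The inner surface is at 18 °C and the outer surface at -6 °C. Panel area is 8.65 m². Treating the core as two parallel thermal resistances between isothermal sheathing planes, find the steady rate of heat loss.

Sheathing layers in series; stud and cavity paths in parallel between them.
R_inner = 0.014/(1.42×8.65) = 0.00114 K/W
R_stud  = 0.125/(0.128×0.13×8.65) = 0.8684 K/W
R_cav   = 0.125/(0.0453×0.87×8.65) = 0.3667 K/W
1/R_core = 1/R_stud + 1/R_cav → R_core = 0.2578 K/W
R_outer = 0.012/(0.938×8.65) = 0.001479 K/W
R_total = 0.2604 K/W
Q = ΔT/R_total = 24/0.2604

Q ≈ 92.2 W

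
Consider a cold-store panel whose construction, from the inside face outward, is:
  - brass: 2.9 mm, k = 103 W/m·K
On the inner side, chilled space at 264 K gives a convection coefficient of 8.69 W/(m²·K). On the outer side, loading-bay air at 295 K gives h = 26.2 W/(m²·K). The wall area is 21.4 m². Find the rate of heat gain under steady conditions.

Treating each layer as a thermal resistance in series:
R_inner film = 1/(h_i·A) = 1/(8.69×21.4) = 0.005377 K/W
R_brass = L/(kA) = 0.0029/(103×21.4) = 1.316×10^-6 K/W
R_outer film = 1/(h_o·A) = 1/(26.2×21.4) = 0.001784 K/W
R_total = 0.007162 K/W
Q = ΔT / R_total = 31 / 0.007162

Q ≈ 4330 W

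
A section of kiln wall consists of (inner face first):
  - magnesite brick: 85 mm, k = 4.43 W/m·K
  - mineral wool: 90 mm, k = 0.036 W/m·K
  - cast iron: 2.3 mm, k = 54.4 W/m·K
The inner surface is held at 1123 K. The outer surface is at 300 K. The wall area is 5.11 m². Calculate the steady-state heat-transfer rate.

Q ≈ 1670 W

Treating each layer as a thermal resistance in series:
R_magnesite brick = L/(kA) = 0.085/(4.43×5.11) = 0.003755 K/W
R_mineral wool = L/(kA) = 0.09/(0.036×5.11) = 0.4892 K/W
R_cast iron = L/(kA) = 0.0023/(54.4×5.11) = 8.274×10^-6 K/W
R_total = 0.493 K/W
Q = ΔT / R_total = 823 / 0.493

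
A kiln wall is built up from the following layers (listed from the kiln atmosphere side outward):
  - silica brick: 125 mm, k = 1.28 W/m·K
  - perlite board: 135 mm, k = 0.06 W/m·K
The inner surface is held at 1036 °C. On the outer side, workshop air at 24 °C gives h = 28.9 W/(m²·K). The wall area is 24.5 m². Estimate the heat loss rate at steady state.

Using the resistance-network approach (series):
R_silica brick = L/(kA) = 0.125/(1.28×24.5) = 0.003986 K/W
R_perlite board = L/(kA) = 0.135/(0.06×24.5) = 0.09184 K/W
R_outer film = 1/(h_o·A) = 1/(28.9×24.5) = 0.001412 K/W
R_total = 0.09724 K/W
Q = ΔT / R_total = 1012 / 0.09724

Q ≈ 10400 W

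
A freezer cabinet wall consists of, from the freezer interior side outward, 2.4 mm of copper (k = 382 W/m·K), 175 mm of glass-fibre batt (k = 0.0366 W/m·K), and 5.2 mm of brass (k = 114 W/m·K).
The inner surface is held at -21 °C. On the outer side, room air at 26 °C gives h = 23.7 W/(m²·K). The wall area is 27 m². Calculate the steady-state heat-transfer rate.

Q ≈ 263 W

Model the wall as resistances in series:
R_copper = L/(kA) = 0.0024/(382×27) = 2.327×10^-7 K/W
R_glass-fibre batt = L/(kA) = 0.175/(0.0366×27) = 0.1771 K/W
R_brass = L/(kA) = 0.0052/(114×27) = 1.689×10^-6 K/W
R_outer film = 1/(h_o·A) = 1/(23.7×27) = 0.001563 K/W
R_total = 0.1787 K/W
Q = ΔT / R_total = 47 / 0.1787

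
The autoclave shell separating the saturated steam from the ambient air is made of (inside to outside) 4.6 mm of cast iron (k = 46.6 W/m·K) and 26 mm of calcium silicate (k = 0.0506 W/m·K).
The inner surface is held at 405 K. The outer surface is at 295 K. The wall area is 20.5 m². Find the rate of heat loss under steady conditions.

Q ≈ 4390 W

Series thermal resistances:
R_cast iron = L/(kA) = 0.0046/(46.6×20.5) = 4.815×10^-6 K/W
R_calcium silicate = L/(kA) = 0.026/(0.0506×20.5) = 0.02507 K/W
R_total = 0.02507 K/W
Q = ΔT / R_total = 110 / 0.02507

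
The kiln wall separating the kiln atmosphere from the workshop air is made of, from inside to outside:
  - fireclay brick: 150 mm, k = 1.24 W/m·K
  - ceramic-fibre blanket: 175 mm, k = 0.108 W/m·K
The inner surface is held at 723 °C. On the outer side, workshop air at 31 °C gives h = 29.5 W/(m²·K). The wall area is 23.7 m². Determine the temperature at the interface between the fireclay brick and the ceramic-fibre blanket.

Series thermal resistances:
R_fireclay brick = L/(kA) = 0.15/(1.24×23.7) = 0.005104 K/W
R_ceramic-fibre blanket = L/(kA) = 0.175/(0.108×23.7) = 0.06837 K/W
R_outer film = 1/(h_o·A) = 1/(29.5×23.7) = 0.00143 K/W
R_total = 0.0749 K/W;  Q = ΔT/R_total = 692/0.0749 = 9238 W
T_interface = T_inner − Q·ΣR(inner→interface) = 723 − 9240×0.005104

T ≈ 676 °C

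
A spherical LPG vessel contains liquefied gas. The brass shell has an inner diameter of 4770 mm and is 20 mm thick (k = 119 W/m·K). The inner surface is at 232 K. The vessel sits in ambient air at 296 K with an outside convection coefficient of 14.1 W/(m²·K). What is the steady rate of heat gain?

For a spherical shell R = (1/r₁ − 1/r₂)/(4πk); film R = 1/(h·4πr²). In series:
R_brass shell = (1/2.385 − 1/2.405)/(4π×119) = 2.332×10^-6 K/W
R_outer film = 1/(h·4πr_o²) = 1/(14.1×4π×2.405²) = 9.758×10^-4 K/W
R_total = 9.781×10^-4 K/W
Q = ΔT/R_total = 64/9.781×10^-4

Q ≈ 65400 W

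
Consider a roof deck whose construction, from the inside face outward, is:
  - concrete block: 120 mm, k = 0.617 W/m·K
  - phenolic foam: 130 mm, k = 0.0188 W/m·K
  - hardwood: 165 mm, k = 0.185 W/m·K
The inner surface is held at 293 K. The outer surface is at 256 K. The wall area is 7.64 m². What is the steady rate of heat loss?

Model the wall as resistances in series:
R_concrete block = L/(kA) = 0.12/(0.617×7.64) = 0.02546 K/W
R_phenolic foam = L/(kA) = 0.13/(0.0188×7.64) = 0.9051 K/W
R_hardwood = L/(kA) = 0.165/(0.185×7.64) = 0.1167 K/W
R_total = 1.047 K/W
Q = ΔT / R_total = 37 / 1.047

Q ≈ 35.3 W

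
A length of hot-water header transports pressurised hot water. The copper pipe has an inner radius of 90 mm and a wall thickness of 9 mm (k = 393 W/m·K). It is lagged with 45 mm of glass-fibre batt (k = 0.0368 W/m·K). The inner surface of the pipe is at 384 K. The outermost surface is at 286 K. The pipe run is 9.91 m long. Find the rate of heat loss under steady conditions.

Q ≈ 599 W

Cylindrical conduction, so R = ln(r₂/r₁)/(2πkL) per layer, in series:
R_copper pipe wall = ln(99/90)/(2π×393×9.91) = 3.895×10^-6 K/W
R_glass-fibre batt = ln(144/99)/(2π×0.0368×9.91) = 0.1635 K/W
R_total = 0.1635 K/W
Q = ΔT/R_total = 98/0.1635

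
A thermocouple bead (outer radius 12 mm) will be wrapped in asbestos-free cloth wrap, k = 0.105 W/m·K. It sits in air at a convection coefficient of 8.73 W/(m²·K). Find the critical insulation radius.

r_cr ≈ 24.1 mm

For a sphere r_cr = 2k/h = 2×0.105/8.73
r_cr = 24.1 mm; since the bare radius (12 mm) is below r_cr, adding a thin layer of insulation will *increase* heat loss.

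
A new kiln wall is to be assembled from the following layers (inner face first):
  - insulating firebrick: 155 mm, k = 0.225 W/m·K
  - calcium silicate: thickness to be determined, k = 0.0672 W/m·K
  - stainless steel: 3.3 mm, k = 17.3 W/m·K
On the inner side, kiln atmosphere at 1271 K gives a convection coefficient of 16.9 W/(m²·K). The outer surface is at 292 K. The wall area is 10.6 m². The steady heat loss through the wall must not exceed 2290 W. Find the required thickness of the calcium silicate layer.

Treating each layer as a thermal resistance in series:
R_inner film = 1/(h_i·A) = 1/(16.9×10.6) = 0.005582 K/W
R_insulating firebrick = L/(kA) = 0.155/(0.225×10.6) = 0.06499 K/W
R_stainless steel = L/(kA) = 0.0033/(17.3×10.6) = 1.8×10^-5 K/W
Sum of the known resistances R_other = 0.07059 K/W
Required total resistance R_tot = ΔT/Q_allow = 979/2290 = 0.4275 K/W
R_calcium silicate = R_tot − R_other = 0.3569 K/W
L = R·k·A = 0.3569×0.0672×10.6

L ≈ 254 mm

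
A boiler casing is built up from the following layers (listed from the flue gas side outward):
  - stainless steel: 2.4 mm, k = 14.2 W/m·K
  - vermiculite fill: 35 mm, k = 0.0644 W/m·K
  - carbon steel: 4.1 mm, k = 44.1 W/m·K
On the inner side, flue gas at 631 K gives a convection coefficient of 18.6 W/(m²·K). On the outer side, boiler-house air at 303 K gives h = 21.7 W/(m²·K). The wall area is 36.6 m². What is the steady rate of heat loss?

Thermal resistances in series:
R_inner film = 1/(h_i·A) = 1/(18.6×36.6) = 0.001469 K/W
R_stainless steel = L/(kA) = 0.0024/(14.2×36.6) = 4.618×10^-6 K/W
R_vermiculite fill = L/(kA) = 0.035/(0.0644×36.6) = 0.01485 K/W
R_carbon steel = L/(kA) = 0.0041/(44.1×36.6) = 2.54×10^-6 K/W
R_outer film = 1/(h_o·A) = 1/(21.7×36.6) = 0.001259 K/W
R_total = 0.01758 K/W
Q = ΔT / R_total = 328 / 0.01758

Q ≈ 18700 W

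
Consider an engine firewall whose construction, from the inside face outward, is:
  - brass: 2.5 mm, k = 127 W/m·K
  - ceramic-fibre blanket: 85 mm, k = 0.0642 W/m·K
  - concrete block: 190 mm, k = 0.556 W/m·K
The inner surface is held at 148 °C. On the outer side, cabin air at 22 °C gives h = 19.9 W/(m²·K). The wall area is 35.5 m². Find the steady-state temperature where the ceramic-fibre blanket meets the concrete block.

Using the resistance-network approach (series):
R_brass = L/(kA) = 0.0025/(127×35.5) = 5.545×10^-7 K/W
R_ceramic-fibre blanket = L/(kA) = 0.085/(0.0642×35.5) = 0.0373 K/W
R_concrete block = L/(kA) = 0.19/(0.556×35.5) = 0.009626 K/W
R_outer film = 1/(h_o·A) = 1/(19.9×35.5) = 0.001416 K/W
R_total = 0.04834 K/W;  Q = ΔT/R_total = 126/0.04834 = 2607 W
T_interface = T_inner − Q·ΣR(inner→interface) = 148 − 2610×0.0373

T ≈ 50.8 °C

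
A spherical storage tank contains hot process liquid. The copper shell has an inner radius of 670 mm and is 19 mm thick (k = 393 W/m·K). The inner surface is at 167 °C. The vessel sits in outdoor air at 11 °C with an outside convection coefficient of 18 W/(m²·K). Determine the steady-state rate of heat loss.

Q ≈ 16700 W

Spherical conduction: R = (1/r_in − 1/r_out)/(4πk) per layer; series-sum.
R_copper shell = (1/0.67 − 1/0.689)/(4π×393) = 8.334×10^-6 K/W
R_outer film = 1/(h·4πr_o²) = 1/(18×4π×0.689²) = 0.009313 K/W
R_total = 0.009321 K/W
Q = ΔT/R_total = 156/0.009321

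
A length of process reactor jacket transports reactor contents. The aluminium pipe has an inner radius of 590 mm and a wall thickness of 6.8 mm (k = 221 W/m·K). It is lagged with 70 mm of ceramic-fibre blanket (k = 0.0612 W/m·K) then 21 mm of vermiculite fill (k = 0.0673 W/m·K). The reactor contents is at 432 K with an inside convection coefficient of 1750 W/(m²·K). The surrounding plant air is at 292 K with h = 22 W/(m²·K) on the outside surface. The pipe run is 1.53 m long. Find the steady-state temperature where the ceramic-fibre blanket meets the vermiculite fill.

T ≈ 324 K

Per-layer cylindrical resistances, series-summed:
R_inner film = 1/(h_i·2πr₁L) = 1/(1750×2π×0.59×1.53) = 1.007×10^-4 K/W
R_aluminium pipe wall = ln(596.8/590)/(2π×221×1.53) = 5.394×10^-6 K/W
R_ceramic-fibre blanket = ln(666.8/596.8)/(2π×0.0612×1.53) = 0.1885 K/W
R_vermiculite fill = ln(687.8/666.8)/(2π×0.0673×1.53) = 0.04793 K/W
R_outer film = 1/(h_o·2πr_oL) = 1/(22×2π×0.6878×1.53) = 0.006875 K/W
R_total = 0.2434 K/W
Q = ΔT/R_total = 140/0.2434
Q = 575 W
T_interface = T_inner − Q·ΣR(inner→interface) = 432 − 575×0.1886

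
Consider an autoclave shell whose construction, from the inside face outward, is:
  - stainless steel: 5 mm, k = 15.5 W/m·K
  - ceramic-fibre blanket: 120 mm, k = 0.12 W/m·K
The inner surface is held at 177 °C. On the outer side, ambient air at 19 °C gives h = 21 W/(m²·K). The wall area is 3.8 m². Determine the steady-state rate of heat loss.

Treating each layer as a thermal resistance in series:
R_stainless steel = L/(kA) = 0.005/(15.5×3.8) = 8.489×10^-5 K/W
R_ceramic-fibre blanket = L/(kA) = 0.12/(0.12×3.8) = 0.2632 K/W
R_outer film = 1/(h_o·A) = 1/(21×3.8) = 0.01253 K/W
R_total = 0.2758 K/W
Q = ΔT / R_total = 158 / 0.2758

Q ≈ 573 W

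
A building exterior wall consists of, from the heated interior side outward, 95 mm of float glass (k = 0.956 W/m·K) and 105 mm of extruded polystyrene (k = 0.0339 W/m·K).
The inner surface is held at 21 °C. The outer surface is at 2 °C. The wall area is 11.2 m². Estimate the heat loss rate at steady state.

Thermal resistances in series:
R_float glass = L/(kA) = 0.095/(0.956×11.2) = 0.008873 K/W
R_extruded polystyrene = L/(kA) = 0.105/(0.0339×11.2) = 0.2765 K/W
R_total = 0.2854 K/W
Q = ΔT / R_total = 19 / 0.2854

Q ≈ 66.6 W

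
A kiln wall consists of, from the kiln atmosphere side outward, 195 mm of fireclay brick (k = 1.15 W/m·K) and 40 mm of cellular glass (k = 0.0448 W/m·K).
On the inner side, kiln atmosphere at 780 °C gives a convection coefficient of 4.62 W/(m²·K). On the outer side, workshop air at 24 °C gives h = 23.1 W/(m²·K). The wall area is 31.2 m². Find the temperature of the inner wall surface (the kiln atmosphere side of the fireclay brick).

Series thermal resistances:
R_inner film = 1/(h_i·A) = 1/(4.62×31.2) = 0.006938 K/W
R_fireclay brick = L/(kA) = 0.195/(1.15×31.2) = 0.005435 K/W
R_cellular glass = L/(kA) = 0.04/(0.0448×31.2) = 0.02862 K/W
R_outer film = 1/(h_o·A) = 1/(23.1×31.2) = 0.001388 K/W
R_total = 0.04238 K/W;  Q = ΔT/R_total = 756/0.04238 = 17840 W
T_interface = T_inner − Q·ΣR(inner→interface) = 780 − 17800×0.006938

T ≈ 656 °C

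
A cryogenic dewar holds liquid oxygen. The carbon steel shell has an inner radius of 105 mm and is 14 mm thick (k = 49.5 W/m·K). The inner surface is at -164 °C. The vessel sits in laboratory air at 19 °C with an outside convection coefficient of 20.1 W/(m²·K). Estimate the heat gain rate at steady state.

Spherical conduction: R = (1/r_in − 1/r_out)/(4πk) per layer; series-sum.
R_carbon steel shell = (1/0.105 − 1/0.119)/(4π×49.5) = 0.001801 K/W
R_outer film = 1/(h·4πr_o²) = 1/(20.1×4π×0.119²) = 0.2796 K/W
R_total = 0.2814 K/W
Q = ΔT/R_total = 183/0.2814

Q ≈ 650 W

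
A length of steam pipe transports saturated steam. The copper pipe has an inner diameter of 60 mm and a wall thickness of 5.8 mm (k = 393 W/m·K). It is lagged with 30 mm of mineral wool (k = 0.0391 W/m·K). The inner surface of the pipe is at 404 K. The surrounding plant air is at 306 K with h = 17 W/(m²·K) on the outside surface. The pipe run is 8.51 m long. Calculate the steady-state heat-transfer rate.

Treating each annulus and film as a series resistance:
R_copper pipe wall = ln(35.8/30)/(2π×393×8.51) = 8.411×10^-6 K/W
R_mineral wool = ln(65.8/35.8)/(2π×0.0391×8.51) = 0.2911 K/W
R_outer film = 1/(h_o·2πr_oL) = 1/(17×2π×0.0658×8.51) = 0.01672 K/W
R_total = 0.3079 K/W
Q = ΔT/R_total = 98/0.3079

Q ≈ 318 W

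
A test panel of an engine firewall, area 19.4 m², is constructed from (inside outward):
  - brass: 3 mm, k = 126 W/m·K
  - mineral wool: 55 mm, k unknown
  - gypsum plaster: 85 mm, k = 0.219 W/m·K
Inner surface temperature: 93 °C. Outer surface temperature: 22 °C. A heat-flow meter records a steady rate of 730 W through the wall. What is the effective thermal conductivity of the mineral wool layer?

k ≈ 0.0367 W/(m·K)

Thermal resistances in series:
R_brass = L/(kA) = 0.003/(126×19.4) = 1.227×10^-6 K/W
R_gypsum plaster = L/(kA) = 0.085/(0.219×19.4) = 0.02001 K/W
Sum of known resistances R_other = 0.02001 K/W
Total R = ΔT/Q = 71/730 = 0.09726 K/W
R_mineral wool = R_total − R_other = 0.07725 K/W
k = L/(R·A) = 0.055/(0.07725×19.4)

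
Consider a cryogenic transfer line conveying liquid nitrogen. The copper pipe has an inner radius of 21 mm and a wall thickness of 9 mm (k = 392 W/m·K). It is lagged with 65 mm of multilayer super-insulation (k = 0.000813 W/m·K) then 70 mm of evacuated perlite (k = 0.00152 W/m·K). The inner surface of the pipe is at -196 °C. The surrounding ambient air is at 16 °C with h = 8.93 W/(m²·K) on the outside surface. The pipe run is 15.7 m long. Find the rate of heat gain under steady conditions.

Q ≈ 11.7 W

Radial resistances (cylindrical: R_cond = ln(r_o/r_i)/(2πkL), R_conv = 1/(h·2πrL)):
R_copper pipe wall = ln(30/21)/(2π×392×15.7) = 9.224×10^-6 K/W
R_multilayer super-insulation = ln(95/30)/(2π×0.000813×15.7) = 14.37 K/W
R_evacuated perlite = ln(165/95)/(2π×0.00152×15.7) = 3.682 K/W
R_outer film = 1/(h_o·2πr_oL) = 1/(8.93×2π×0.165×15.7) = 0.00688 K/W
R_total = 18.06 K/W
Q = ΔT/R_total = 212/18.06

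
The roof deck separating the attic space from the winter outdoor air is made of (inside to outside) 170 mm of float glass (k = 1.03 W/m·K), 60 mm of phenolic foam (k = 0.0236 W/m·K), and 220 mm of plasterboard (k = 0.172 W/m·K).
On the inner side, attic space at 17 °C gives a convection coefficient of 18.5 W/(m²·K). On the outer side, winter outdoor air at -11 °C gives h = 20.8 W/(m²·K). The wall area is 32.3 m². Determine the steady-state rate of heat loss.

Q ≈ 221 W

Series thermal resistances:
R_inner film = 1/(h_i·A) = 1/(18.5×32.3) = 0.001674 K/W
R_float glass = L/(kA) = 0.17/(1.03×32.3) = 0.00511 K/W
R_phenolic foam = L/(kA) = 0.06/(0.0236×32.3) = 0.07871 K/W
R_plasterboard = L/(kA) = 0.22/(0.172×32.3) = 0.0396 K/W
R_outer film = 1/(h_o·A) = 1/(20.8×32.3) = 0.001488 K/W
R_total = 0.1266 K/W
Q = ΔT / R_total = 28 / 0.1266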